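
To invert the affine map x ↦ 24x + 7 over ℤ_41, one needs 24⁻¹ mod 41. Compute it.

Extended Euclidean algorithm:
41 = 1×24 + 17
24 = 1×17 + 7
17 = 2×7 + 3
7 = 2×3 + 1
3 = 3×1 + 0
The gcd is 1. Working backward:
1 = 7 − 2·3
1 = −2·17 + 5·7
1 = 5·24 − 7·17
1 = −7·41 + 12·24
So 24·12 ≡ 1 (mod 41).

12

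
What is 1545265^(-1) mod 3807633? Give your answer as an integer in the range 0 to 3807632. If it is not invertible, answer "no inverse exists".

Apply the Euclidean algorithm to 3807633 and 1545265:
3807633 = 2*1545265 + 717103
1545265 = 2*717103 + 111059
717103 = 6*111059 + 50749
111059 = 2*50749 + 9561
50749 = 5*9561 + 2944
9561 = 3*2944 + 729
2944 = 4*729 + 28
729 = 26*28 + 1
28 = 28*1 + 0
Since gcd(1545265, 3807633) = 1, back-substitute to write 1 as a combination:
1 = 729 − 26·28
1 = −26·2944 + 105·729
1 = 105·9561 − 341·2944
1 = −341·50749 + 1810·9561
1 = 1810·111059 − 3961·50749
1 = −3961·717103 + 25576·111059
1 = 25576·1545265 − 55113·717103
1 = −55113·3807633 + 135802·1545265
So 1545265·135802 ≡ 1 (mod 3807633).

135802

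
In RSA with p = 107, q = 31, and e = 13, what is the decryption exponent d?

1957

φ(n) = (p−1)(q−1) = 106·30 = 3180.
Need d with 13·d ≡ 1 (mod 3180). Apply the extended Euclidean algorithm:
3180 = 244×13 + 8
13 = 1×8 + 5
8 = 1×5 + 3
5 = 1×3 + 2
3 = 1×2 + 1
2 = 2×1 + 0
Back-substitute:
1 = 3 − 2
1 = −5 + 2·3
1 = 2·8 − 3·5
1 = −3·13 + 5·8
1 = 5·3180 − 1223·13
So 13·(-1223) ≡ 1 (mod 3180), hence d ≡ -1223 ≡ 1957 (mod 3180).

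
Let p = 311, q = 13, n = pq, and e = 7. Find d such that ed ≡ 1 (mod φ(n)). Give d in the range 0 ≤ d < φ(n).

φ(n) = (p−1)(q−1) = 310·12 = 3720.
Need d with 7·d ≡ 1 (mod 3720). Apply the extended Euclidean algorithm:
3720 = 531×7 + 3
7 = 2×3 + 1
3 = 3×1 + 0
Back-substitute:
1 = 7 − 2·3
1 = −2·3720 + 1063·7
So 7·1063 ≡ 1 (mod 3720), hence d = 1063.

1063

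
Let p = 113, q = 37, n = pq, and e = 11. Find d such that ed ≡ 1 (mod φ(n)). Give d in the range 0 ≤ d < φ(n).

φ(n) = (p−1)(q−1) = 112·36 = 4032.
Need d with 11·d ≡ 1 (mod 4032). Apply the extended Euclidean algorithm:
4032 = 366×11 + 6
11 = 1×6 + 5
6 = 1×5 + 1
5 = 5×1 + 0
Back-substitute:
1 = 6 − 5
1 = −11 + 2·6
1 = 2·4032 − 733·11
So 11·(-733) ≡ 1 (mod 4032), hence d ≡ -733 ≡ 3299 (mod 4032).

3299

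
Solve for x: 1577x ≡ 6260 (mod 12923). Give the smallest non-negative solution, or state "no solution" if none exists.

11034

First find gcd(1577, 12923):
12923 = 8×1577 + 307
1577 = 5×307 + 42
307 = 7×42 + 13
42 = 3×13 + 3
13 = 4×3 + 1
3 = 3×1 + 0
gcd = 1, so a unique solution mod 12923 exists.
Back-substitute for the Bézout coefficients:
1 = 13 − 4·3
1 = −4·42 + 13·13
1 = 13·307 − 95·42
1 = −95·1577 + 488·307
1 = 488·12923 − 3999·1577
So 1577·(-3999) ≡ 1 (mod 12923), giving 1577⁻¹ ≡ 8924.
x ≡ 1577⁻¹·6260 ≡ 8924·6260 ≡ 11034 (mod 12923).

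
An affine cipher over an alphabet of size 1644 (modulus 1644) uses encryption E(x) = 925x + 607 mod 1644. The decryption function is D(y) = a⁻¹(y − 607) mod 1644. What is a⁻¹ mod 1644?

gcd(1644, 925) by repeated division:
1644 = 1·925 + 719
925 = 1·719 + 206
719 = 3·206 + 101
206 = 2·101 + 4
101 = 25·4 + 1
4 = 4·1 + 0
gcd = 1, so the inverse exists. Back-substitute:
1 = 101 − 25·4
1 = −25·206 + 51·101
1 = 51·719 − 178·206
1 = −178·925 + 229·719
1 = 229·1644 − 407·925
So 925·(-407) ≡ 1 (mod 1644), and -407 ≡ 1237 (mod 1644).

1237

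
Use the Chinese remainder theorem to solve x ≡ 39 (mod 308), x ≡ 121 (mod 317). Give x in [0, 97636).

51475

Write x = 39 + 308·k. Then 308·k ≡ 121 − 39 ≡ 82 (mod 317).
Need 308⁻¹ mod 317. Extended Euclid on (317, 308):
317 = 1·308 + 9
308 = 34·9 + 2
9 = 4·2 + 1
2 = 2·1 + 0
Back-substitute:
1 = 9 − 4·2
1 = −4·308 + 137·9
1 = 137·317 − 141·308
308⁻¹ ≡ 176 (mod 317), so k ≡ 176·82 ≡ 167 (mod 317).
x = 39 + 308·167 = 51475.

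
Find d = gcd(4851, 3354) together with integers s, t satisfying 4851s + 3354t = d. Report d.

Repeated division:
4851 = 1×3354 + 1497
3354 = 2×1497 + 360
1497 = 4×360 + 57
360 = 6×57 + 18
57 = 3×18 + 3
18 = 6×3 + 0
gcd(4851, 3354) = 3.
Back-substituting:
3 = 57 − 3·18
3 = −3·360 + 19·57
3 = 19·1497 − 79·360
3 = −79·3354 + 177·1497
3 = 177·4851 − 256·3354
So 3 = (177)·4851 + (-256)·3354.

3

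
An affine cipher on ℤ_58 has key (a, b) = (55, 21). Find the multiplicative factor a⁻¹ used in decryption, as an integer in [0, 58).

Run Euclid on (58, 55):
58 = 1·55 + 3
55 = 18·3 + 1
3 = 3·1 + 0
Since gcd(55, 58) = 1, back-substitute to write 1 as a combination:
1 = 55 − 18·3
1 = −18·58 + 19·55
So 55·19 ≡ 1 (mod 58).

19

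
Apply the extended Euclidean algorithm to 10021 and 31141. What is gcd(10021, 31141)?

11

Apply Euclid's algorithm to 31141 and 10021:
31141 = 3*10021 + 1078
10021 = 9*1078 + 319
1078 = 3*319 + 121
319 = 2*121 + 77
121 = 1*77 + 44
77 = 1*44 + 33
44 = 1*33 + 11
33 = 3*11 + 0
gcd(10021, 31141) = 11.
Working backward:
11 = 44 − 33
11 = −77 + 2·44
11 = 2·121 − 3·77
11 = −3·319 + 8·121
11 = 8·1078 − 27·319
11 = −27·10021 + 251·1078
11 = 251·31141 − 780·10021
So 11 = (251)·31141 + (-780)·10021.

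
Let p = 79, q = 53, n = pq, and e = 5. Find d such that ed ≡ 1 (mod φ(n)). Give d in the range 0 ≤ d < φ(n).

φ(n) = (p−1)(q−1) = 78·52 = 4056.
Need d with 5·d ≡ 1 (mod 4056). Apply the extended Euclidean algorithm:
4056 = 811×5 + 1
5 = 5×1 + 0
Back-substitute:
1 = 4056 − 811·5
So 5·(-811) ≡ 1 (mod 4056), hence d ≡ -811 ≡ 3245 (mod 4056).

3245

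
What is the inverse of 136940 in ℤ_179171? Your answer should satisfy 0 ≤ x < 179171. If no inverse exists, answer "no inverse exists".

127135

Apply the Euclidean algorithm to 179171 and 136940:
179171 = 1·136940 + 42231
136940 = 3·42231 + 10247
42231 = 4·10247 + 1243
10247 = 8·1243 + 303
1243 = 4·303 + 31
303 = 9·31 + 24
31 = 1·24 + 7
24 = 3·7 + 3
7 = 2·3 + 1
3 = 3·1 + 0
The gcd is 1. Working backward:
1 = 7 − 2·3
1 = −2·24 + 7·7
1 = 7·31 − 9·24
1 = −9·303 + 88·31
1 = 88·1243 − 361·303
1 = −361·10247 + 2976·1243
1 = 2976·42231 − 12265·10247
1 = −12265·136940 + 39771·42231
1 = 39771·179171 − 52036·136940
Thus 136940·(-52036) ≡ 1 (mod 179171); reducing, -52036 mod 179171 = 127135.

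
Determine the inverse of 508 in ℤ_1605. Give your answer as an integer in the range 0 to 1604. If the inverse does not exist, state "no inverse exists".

Run Euclid on (1605, 508):
1605 = 3×508 + 81
508 = 6×81 + 22
81 = 3×22 + 15
22 = 1×15 + 7
15 = 2×7 + 1
7 = 7×1 + 0
Since gcd(508, 1605) = 1, back-substitute to write 1 as a combination:
1 = 15 − 2·7
1 = −2·22 + 3·15
1 = 3·81 − 11·22
1 = −11·508 + 69·81
1 = 69·1605 − 218·508
Thus 508·(-218) ≡ 1 (mod 1605); reducing, -218 mod 1605 = 1387.

1387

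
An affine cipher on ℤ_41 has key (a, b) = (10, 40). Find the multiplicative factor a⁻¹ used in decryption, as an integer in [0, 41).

Extended Euclidean algorithm:
41 = 4×10 + 1
10 = 10×1 + 0
gcd = 1, so the inverse exists. Back-substitute:
1 = 41 − 4·10
So 10·(-4) ≡ 1 (mod 41), and -4 ≡ 37 (mod 41).

37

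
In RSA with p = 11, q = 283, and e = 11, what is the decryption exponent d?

2051

φ(n) = (p−1)(q−1) = 10·282 = 2820.
Need d with 11·d ≡ 1 (mod 2820). Apply the extended Euclidean algorithm:
2820 = 256·11 + 4
11 = 2·4 + 3
4 = 1·3 + 1
3 = 3·1 + 0
Back-substitute:
1 = 4 − 3
1 = −11 + 3·4
1 = 3·2820 − 769·11
So 11·(-769) ≡ 1 (mod 2820), hence d ≡ -769 ≡ 2051 (mod 2820).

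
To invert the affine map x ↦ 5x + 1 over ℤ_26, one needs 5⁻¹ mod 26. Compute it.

Run Euclid on (26, 5):
26 = 5×5 + 1
5 = 5×1 + 0
Since gcd(5, 26) = 1, back-substitute to write 1 as a combination:
1 = 26 − 5·5
Hence 5⁻¹ ≡ -5 ≡ 21 (mod 26).

21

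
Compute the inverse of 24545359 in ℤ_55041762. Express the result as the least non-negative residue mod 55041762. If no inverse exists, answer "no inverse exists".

gcd(55041762, 24545359) by repeated division:
55041762 = 2*24545359 + 5951044
24545359 = 4*5951044 + 741183
5951044 = 8*741183 + 21580
741183 = 34*21580 + 7463
21580 = 2*7463 + 6654
7463 = 1*6654 + 809
6654 = 8*809 + 182
809 = 4*182 + 81
182 = 2*81 + 20
81 = 4*20 + 1
20 = 20*1 + 0
The gcd is 1. Working backward:
1 = 81 − 4·20
1 = −4·182 + 9·81
1 = 9·809 − 40·182
1 = −40·6654 + 329·809
1 = 329·7463 − 369·6654
1 = −369·21580 + 1067·7463
1 = 1067·741183 − 36647·21580
1 = −36647·5951044 + 294243·741183
1 = 294243·24545359 − 1213619·5951044
1 = −1213619·55041762 + 2721481·24545359
So 24545359·2721481 ≡ 1 (mod 55041762).

2721481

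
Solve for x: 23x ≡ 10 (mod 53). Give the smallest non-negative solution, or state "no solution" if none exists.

First find gcd(23, 53):
53 = 2×23 + 7
23 = 3×7 + 2
7 = 3×2 + 1
2 = 2×1 + 0
gcd = 1, so a unique solution mod 53 exists.
Back-substitute for the Bézout coefficients:
1 = 7 − 3·2
1 = −3·23 + 10·7
1 = 10·53 − 23·23
So 23·(-23) ≡ 1 (mod 53), giving 23⁻¹ ≡ 30.
x ≡ 23⁻¹·10 ≡ 30·10 ≡ 35 (mod 53).

35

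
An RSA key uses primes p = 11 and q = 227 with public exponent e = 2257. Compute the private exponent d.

753

φ(n) = (p−1)(q−1) = 10·226 = 2260.
Need d with 2257·d ≡ 1 (mod 2260). Apply the extended Euclidean algorithm:
2260 = 1·2257 + 3
2257 = 752·3 + 1
3 = 3·1 + 0
Back-substitute:
1 = 2257 − 752·3
1 = −752·2260 + 753·2257
So 2257·753 ≡ 1 (mod 2260), hence d = 753.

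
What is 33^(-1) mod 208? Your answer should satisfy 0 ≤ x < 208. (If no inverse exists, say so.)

Run Euclid on (208, 33):
208 = 6×33 + 10
33 = 3×10 + 3
10 = 3×3 + 1
3 = 3×1 + 0
The gcd is 1. Working backward:
1 = 10 − 3·3
1 = −3·33 + 10·10
1 = 10·208 − 63·33
Hence 33⁻¹ ≡ -63 ≡ 145 (mod 208).

145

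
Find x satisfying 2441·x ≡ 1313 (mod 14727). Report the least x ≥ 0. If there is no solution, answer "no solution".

5539

First find gcd(2441, 14727):
14727 = 6×2441 + 81
2441 = 30×81 + 11
81 = 7×11 + 4
11 = 2×4 + 3
4 = 1×3 + 1
3 = 3×1 + 0
gcd = 1, so a unique solution mod 14727 exists.
Back-substitute for the Bézout coefficients:
1 = 4 − 3
1 = −11 + 3·4
1 = 3·81 − 22·11
1 = −22·2441 + 663·81
1 = 663·14727 − 4000·2441
So 2441·(-4000) ≡ 1 (mod 14727), giving 2441⁻¹ ≡ 10727.
x ≡ 2441⁻¹·1313 ≡ 10727·1313 ≡ 5539 (mod 14727).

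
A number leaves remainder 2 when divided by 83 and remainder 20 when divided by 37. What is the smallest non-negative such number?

Write x = 2 + 83·k. Then 83·k ≡ 20 − 2 ≡ 18 (mod 37).
Need 83⁻¹ mod 37. Extended Euclid on (37, 9):
37 = 4*9 + 1
9 = 9*1 + 0
Back-substitute:
1 = 37 − 4·9
83⁻¹ ≡ 33 (mod 37), so k ≡ 33·18 ≡ 2 (mod 37).
x = 2 + 83·2 = 168.

168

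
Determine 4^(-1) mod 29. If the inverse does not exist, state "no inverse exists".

gcd(29, 4) by repeated division:
29 = 7×4 + 1
4 = 4×1 + 0
The gcd is 1. Working backward:
1 = 29 − 7·4
So 4·(-7) ≡ 1 (mod 29), and -7 ≡ 22 (mod 29).

22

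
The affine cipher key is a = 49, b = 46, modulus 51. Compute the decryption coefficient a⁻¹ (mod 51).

Extended Euclidean algorithm:
51 = 1·49 + 2
49 = 24·2 + 1
2 = 2·1 + 0
Since gcd(49, 51) = 1, back-substitute to write 1 as a combination:
1 = 49 − 24·2
1 = −24·51 + 25·49
So 49·25 ≡ 1 (mod 51).

25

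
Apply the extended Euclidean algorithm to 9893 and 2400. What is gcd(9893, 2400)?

Euclidean algorithm:
9893 = 4*2400 + 293
2400 = 8*293 + 56
293 = 5*56 + 13
56 = 4*13 + 4
13 = 3*4 + 1
4 = 4*1 + 0
gcd(9893, 2400) = 1.
Working backward:
1 = 13 − 3·4
1 = −3·56 + 13·13
1 = 13·293 − 68·56
1 = −68·2400 + 557·293
1 = 557·9893 − 2296·2400
So 1 = (557)·9893 + (-2296)·2400.

1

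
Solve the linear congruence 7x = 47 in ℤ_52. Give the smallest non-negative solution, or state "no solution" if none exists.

29

First find gcd(7, 52):
52 = 7×7 + 3
7 = 2×3 + 1
3 = 3×1 + 0
gcd = 1, so a unique solution mod 52 exists.
Back-substitute for the Bézout coefficients:
1 = 7 − 2·3
1 = −2·52 + 15·7
So 7·(15) ≡ 1 (mod 52), giving 7⁻¹ ≡ 15.
x ≡ 7⁻¹·47 ≡ 15·47 ≡ 29 (mod 52).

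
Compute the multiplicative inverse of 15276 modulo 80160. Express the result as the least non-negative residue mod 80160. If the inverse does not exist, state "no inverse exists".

no inverse exists

Euclidean algorithm on 80160, 15276:
80160 = 5·15276 + 3780
15276 = 4·3780 + 156
3780 = 24·156 + 36
156 = 4·36 + 12
36 = 3·12 + 0
The gcd is 12, not 1, hence no inverse exists.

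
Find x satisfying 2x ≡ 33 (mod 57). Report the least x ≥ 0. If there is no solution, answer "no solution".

First find gcd(2, 57):
57 = 28·2 + 1
2 = 2·1 + 0
gcd = 1, so a unique solution mod 57 exists.
Back-substitute for the Bézout coefficients:
1 = 57 − 28·2
So 2·(-28) ≡ 1 (mod 57), giving 2⁻¹ ≡ 29.
x ≡ 2⁻¹·33 ≡ 29·33 ≡ 45 (mod 57).

45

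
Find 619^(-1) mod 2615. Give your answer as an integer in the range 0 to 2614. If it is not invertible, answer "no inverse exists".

Apply the Euclidean algorithm to 2615 and 619:
2615 = 4*619 + 139
619 = 4*139 + 63
139 = 2*63 + 13
63 = 4*13 + 11
13 = 1*11 + 2
11 = 5*2 + 1
2 = 2*1 + 0
gcd = 1, so the inverse exists. Back-substitute:
1 = 11 − 5·2
1 = −5·13 + 6·11
1 = 6·63 − 29·13
1 = −29·139 + 64·63
1 = 64·619 − 285·139
1 = −285·2615 + 1204·619
So 619·1204 ≡ 1 (mod 2615).

1204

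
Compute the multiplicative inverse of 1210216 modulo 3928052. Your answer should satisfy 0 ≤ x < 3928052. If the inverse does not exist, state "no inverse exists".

no inverse exists

Compute gcd(1210216, 3928052):
3928052 = 3*1210216 + 297404
1210216 = 4*297404 + 20600
297404 = 14*20600 + 9004
20600 = 2*9004 + 2592
9004 = 3*2592 + 1228
2592 = 2*1228 + 136
1228 = 9*136 + 4
136 = 34*4 + 0
Since gcd = 4 > 1, 1210216 is not a unit mod 3928052.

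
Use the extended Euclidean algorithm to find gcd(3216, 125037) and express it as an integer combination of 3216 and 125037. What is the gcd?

3

Apply Euclid's algorithm to 125037 and 3216:
125037 = 38*3216 + 2829
3216 = 1*2829 + 387
2829 = 7*387 + 120
387 = 3*120 + 27
120 = 4*27 + 12
27 = 2*12 + 3
12 = 4*3 + 0
gcd(3216, 125037) = 3.
Back-substituting:
3 = 27 − 2·12
3 = −2·120 + 9·27
3 = 9·387 − 29·120
3 = −29·2829 + 212·387
3 = 212·3216 − 241·2829
3 = −241·125037 + 9370·3216
So 3 = (-241)·125037 + (9370)·3216.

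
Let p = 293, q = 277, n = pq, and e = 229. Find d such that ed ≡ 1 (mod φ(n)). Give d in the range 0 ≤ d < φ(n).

15133

φ(n) = (p−1)(q−1) = 292·276 = 80592.
Need d with 229·d ≡ 1 (mod 80592). Apply the extended Euclidean algorithm:
80592 = 351×229 + 213
229 = 1×213 + 16
213 = 13×16 + 5
16 = 3×5 + 1
5 = 5×1 + 0
Back-substitute:
1 = 16 − 3·5
1 = −3·213 + 40·16
1 = 40·229 − 43·213
1 = −43·80592 + 15133·229
So 229·15133 ≡ 1 (mod 80592), hence d = 15133.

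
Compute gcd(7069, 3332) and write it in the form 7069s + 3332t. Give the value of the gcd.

Apply Euclid's algorithm to 7069 and 3332:
7069 = 2*3332 + 405
3332 = 8*405 + 92
405 = 4*92 + 37
92 = 2*37 + 18
37 = 2*18 + 1
18 = 18*1 + 0
gcd(7069, 3332) = 1.
Back-substituting:
1 = 37 − 2·18
1 = −2·92 + 5·37
1 = 5·405 − 22·92
1 = −22·3332 + 181·405
1 = 181·7069 − 384·3332
So 1 = (181)·7069 + (-384)·3332.

1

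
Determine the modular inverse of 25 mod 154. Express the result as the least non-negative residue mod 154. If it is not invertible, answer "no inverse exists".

gcd(154, 25) by repeated division:
154 = 6·25 + 4
25 = 6·4 + 1
4 = 4·1 + 0
Since gcd(25, 154) = 1, back-substitute to write 1 as a combination:
1 = 25 − 6·4
1 = −6·154 + 37·25
So 25·37 ≡ 1 (mod 154).

37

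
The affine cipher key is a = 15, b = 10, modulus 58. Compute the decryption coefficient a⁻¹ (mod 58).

31

gcd(58, 15) by repeated division:
58 = 3·15 + 13
15 = 1·13 + 2
13 = 6·2 + 1
2 = 2·1 + 0
gcd = 1, so the inverse exists. Back-substitute:
1 = 13 − 6·2
1 = −6·15 + 7·13
1 = 7·58 − 27·15
Hence 15⁻¹ ≡ -27 ≡ 31 (mod 58).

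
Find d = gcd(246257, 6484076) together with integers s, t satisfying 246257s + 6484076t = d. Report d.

Repeated division:
6484076 = 26*246257 + 81394
246257 = 3*81394 + 2075
81394 = 39*2075 + 469
2075 = 4*469 + 199
469 = 2*199 + 71
199 = 2*71 + 57
71 = 1*57 + 14
57 = 4*14 + 1
14 = 14*1 + 0
gcd(246257, 6484076) = 1.
Express as a combination:
1 = 57 − 4·14
1 = −4·71 + 5·57
1 = 5·199 − 14·71
1 = −14·469 + 33·199
1 = 33·2075 − 146·469
1 = −146·81394 + 5727·2075
1 = 5727·246257 − 17327·81394
1 = −17327·6484076 + 456229·246257
So 1 = (-17327)·6484076 + (456229)·246257.

1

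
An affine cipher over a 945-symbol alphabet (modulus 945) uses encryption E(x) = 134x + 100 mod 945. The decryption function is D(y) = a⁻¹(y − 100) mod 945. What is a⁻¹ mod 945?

134

gcd(945, 134) by repeated division:
945 = 7*134 + 7
134 = 19*7 + 1
7 = 7*1 + 0
The gcd is 1. Working backward:
1 = 134 − 19·7
1 = −19·945 + 134·134
So 134·134 ≡ 1 (mod 945).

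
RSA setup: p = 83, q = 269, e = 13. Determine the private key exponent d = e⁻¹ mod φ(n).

3381

φ(n) = (p−1)(q−1) = 82·268 = 21976.
Need d with 13·d ≡ 1 (mod 21976). Apply the extended Euclidean algorithm:
21976 = 1690×13 + 6
13 = 2×6 + 1
6 = 6×1 + 0
Back-substitute:
1 = 13 − 2·6
1 = −2·21976 + 3381·13
So 13·3381 ≡ 1 (mod 21976), hence d = 3381.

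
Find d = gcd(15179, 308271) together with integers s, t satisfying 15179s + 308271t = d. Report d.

Euclidean algorithm:
308271 = 20*15179 + 4691
15179 = 3*4691 + 1106
4691 = 4*1106 + 267
1106 = 4*267 + 38
267 = 7*38 + 1
38 = 38*1 + 0
gcd(15179, 308271) = 1.
Working backward:
1 = 267 − 7·38
1 = −7·1106 + 29·267
1 = 29·4691 − 123·1106
1 = −123·15179 + 398·4691
1 = 398·308271 − 8083·15179
So 1 = (398)·308271 + (-8083)·15179.

1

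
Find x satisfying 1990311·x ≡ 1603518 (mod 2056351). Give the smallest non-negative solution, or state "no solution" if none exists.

1503877

First find gcd(1990311, 2056351):
2056351 = 1*1990311 + 66040
1990311 = 30*66040 + 9111
66040 = 7*9111 + 2263
9111 = 4*2263 + 59
2263 = 38*59 + 21
59 = 2*21 + 17
21 = 1*17 + 4
17 = 4*4 + 1
4 = 4*1 + 0
gcd = 1, so a unique solution mod 2056351 exists.
Back-substitute for the Bézout coefficients:
1 = 17 − 4·4
1 = −4·21 + 5·17
1 = 5·59 − 14·21
1 = −14·2263 + 537·59
1 = 537·9111 − 2162·2263
1 = −2162·66040 + 15671·9111
1 = 15671·1990311 − 472292·66040
1 = −472292·2056351 + 487963·1990311
So 1990311·(487963) ≡ 1 (mod 2056351), giving 1990311⁻¹ ≡ 487963.
x ≡ 1990311⁻¹·1603518 ≡ 487963·1603518 ≡ 1503877 (mod 2056351).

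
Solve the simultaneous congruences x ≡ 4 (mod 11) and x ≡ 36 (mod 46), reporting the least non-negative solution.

312

Write x = 4 + 11·k. Then 11·k ≡ 36 − 4 ≡ 32 (mod 46).
Need 11⁻¹ mod 46. Extended Euclid on (46, 11):
46 = 4*11 + 2
11 = 5*2 + 1
2 = 2*1 + 0
Back-substitute:
1 = 11 − 5·2
1 = −5·46 + 21·11
11⁻¹ ≡ 21 (mod 46), so k ≡ 21·32 ≡ 28 (mod 46).
x = 4 + 11·28 = 312.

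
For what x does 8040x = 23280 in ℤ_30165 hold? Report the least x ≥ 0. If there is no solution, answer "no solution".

213

First find gcd(8040, 30165):
30165 = 3*8040 + 6045
8040 = 1*6045 + 1995
6045 = 3*1995 + 60
1995 = 33*60 + 15
60 = 4*15 + 0
gcd = 15 and 15 | 23280, so solutions exist. Divide through by 15: 536x ≡ 1552 (mod 2011).
Now find 536⁻¹ mod 2011:
2011 = 3·536 + 403
536 = 1·403 + 133
403 = 3·133 + 4
133 = 33·4 + 1
4 = 4·1 + 0
Back-substitute:
1 = 133 − 33·4
1 = −33·403 + 100·133
1 = 100·536 − 133·403
1 = −133·2011 + 499·536
So 536⁻¹ ≡ 499 (mod 2011).
Then x ≡ 499·1552 ≡ 213 (mod 2011); the smallest non-negative solution is x = 213.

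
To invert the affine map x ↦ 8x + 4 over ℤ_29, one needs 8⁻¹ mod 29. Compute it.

Apply the Euclidean algorithm to 29 and 8:
29 = 3×8 + 5
8 = 1×5 + 3
5 = 1×3 + 2
3 = 1×2 + 1
2 = 2×1 + 0
gcd = 1, so the inverse exists. Back-substitute:
1 = 3 − 2
1 = −5 + 2·3
1 = 2·8 − 3·5
1 = −3·29 + 11·8
So 8·11 ≡ 1 (mod 29).

11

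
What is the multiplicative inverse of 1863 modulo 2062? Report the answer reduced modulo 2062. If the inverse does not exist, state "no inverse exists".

487

Extended Euclidean algorithm:
2062 = 1·1863 + 199
1863 = 9·199 + 72
199 = 2·72 + 55
72 = 1·55 + 17
55 = 3·17 + 4
17 = 4·4 + 1
4 = 4·1 + 0
The gcd is 1. Working backward:
1 = 17 − 4·4
1 = −4·55 + 13·17
1 = 13·72 − 17·55
1 = −17·199 + 47·72
1 = 47·1863 − 440·199
1 = −440·2062 + 487·1863
So 1863·487 ≡ 1 (mod 2062).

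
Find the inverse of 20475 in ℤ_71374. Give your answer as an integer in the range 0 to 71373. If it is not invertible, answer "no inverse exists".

Apply the Euclidean algorithm to 71374 and 20475:
71374 = 3*20475 + 9949
20475 = 2*9949 + 577
9949 = 17*577 + 140
577 = 4*140 + 17
140 = 8*17 + 4
17 = 4*4 + 1
4 = 4*1 + 0
Since gcd(20475, 71374) = 1, back-substitute to write 1 as a combination:
1 = 17 − 4·4
1 = −4·140 + 33·17
1 = 33·577 − 136·140
1 = −136·9949 + 2345·577
1 = 2345·20475 − 4826·9949
1 = −4826·71374 + 16823·20475
So 20475·16823 ≡ 1 (mod 71374).

16823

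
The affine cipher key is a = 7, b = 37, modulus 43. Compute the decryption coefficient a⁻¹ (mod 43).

gcd(43, 7) by repeated division:
43 = 6·7 + 1
7 = 7·1 + 0
gcd = 1, so the inverse exists. Back-substitute:
1 = 43 − 6·7
Hence 7⁻¹ ≡ -6 ≡ 37 (mod 43).

37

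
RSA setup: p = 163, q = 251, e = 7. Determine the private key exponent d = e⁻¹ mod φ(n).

φ(n) = (p−1)(q−1) = 162·250 = 40500.
Need d with 7·d ≡ 1 (mod 40500). Apply the extended Euclidean algorithm:
40500 = 5785·7 + 5
7 = 1·5 + 2
5 = 2·2 + 1
2 = 2·1 + 0
Back-substitute:
1 = 5 − 2·2
1 = −2·7 + 3·5
1 = 3·40500 − 17357·7
So 7·(-17357) ≡ 1 (mod 40500), hence d ≡ -17357 ≡ 23143 (mod 40500).

23143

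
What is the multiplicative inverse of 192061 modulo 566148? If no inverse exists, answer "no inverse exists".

538165

Run Euclid on (566148, 192061):
566148 = 2·192061 + 182026
192061 = 1·182026 + 10035
182026 = 18·10035 + 1396
10035 = 7·1396 + 263
1396 = 5·263 + 81
263 = 3·81 + 20
81 = 4·20 + 1
20 = 20·1 + 0
gcd = 1, so the inverse exists. Back-substitute:
1 = 81 − 4·20
1 = −4·263 + 13·81
1 = 13·1396 − 69·263
1 = −69·10035 + 496·1396
1 = 496·182026 − 8997·10035
1 = −8997·192061 + 9493·182026
1 = 9493·566148 − 27983·192061
Thus 192061·(-27983) ≡ 1 (mod 566148); reducing, -27983 mod 566148 = 538165.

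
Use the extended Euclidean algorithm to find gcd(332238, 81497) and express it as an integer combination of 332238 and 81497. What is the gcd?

1

Apply Euclid's algorithm to 332238 and 81497:
332238 = 4*81497 + 6250
81497 = 13*6250 + 247
6250 = 25*247 + 75
247 = 3*75 + 22
75 = 3*22 + 9
22 = 2*9 + 4
9 = 2*4 + 1
4 = 4*1 + 0
gcd(332238, 81497) = 1.
Back-substituting:
1 = 9 − 2·4
1 = −2·22 + 5·9
1 = 5·75 − 17·22
1 = −17·247 + 56·75
1 = 56·6250 − 1417·247
1 = −1417·81497 + 18477·6250
1 = 18477·332238 − 75325·81497
So 1 = (18477)·332238 + (-75325)·81497.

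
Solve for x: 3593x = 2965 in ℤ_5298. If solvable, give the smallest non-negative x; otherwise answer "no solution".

1583

First find gcd(3593, 5298):
5298 = 1*3593 + 1705
3593 = 2*1705 + 183
1705 = 9*183 + 58
183 = 3*58 + 9
58 = 6*9 + 4
9 = 2*4 + 1
4 = 4*1 + 0
gcd = 1, so a unique solution mod 5298 exists.
Back-substitute for the Bézout coefficients:
1 = 9 − 2·4
1 = −2·58 + 13·9
1 = 13·183 − 41·58
1 = −41·1705 + 382·183
1 = 382·3593 − 805·1705
1 = −805·5298 + 1187·3593
So 3593·(1187) ≡ 1 (mod 5298), giving 3593⁻¹ ≡ 1187.
x ≡ 3593⁻¹·2965 ≡ 1187·2965 ≡ 1583 (mod 5298).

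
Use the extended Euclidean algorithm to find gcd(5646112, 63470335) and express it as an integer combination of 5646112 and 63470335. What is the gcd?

1

Euclidean algorithm:
63470335 = 11*5646112 + 1363103
5646112 = 4*1363103 + 193700
1363103 = 7*193700 + 7203
193700 = 26*7203 + 6422
7203 = 1*6422 + 781
6422 = 8*781 + 174
781 = 4*174 + 85
174 = 2*85 + 4
85 = 21*4 + 1
4 = 4*1 + 0
gcd(5646112, 63470335) = 1.
Back-substituting:
1 = 85 − 21·4
1 = −21·174 + 43·85
1 = 43·781 − 193·174
1 = −193·6422 + 1587·781
1 = 1587·7203 − 1780·6422
1 = −1780·193700 + 47867·7203
1 = 47867·1363103 − 336849·193700
1 = −336849·5646112 + 1395263·1363103
1 = 1395263·63470335 − 15684742·5646112
So 1 = (1395263)·63470335 + (-15684742)·5646112.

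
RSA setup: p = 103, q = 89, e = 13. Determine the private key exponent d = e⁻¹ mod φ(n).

φ(n) = (p−1)(q−1) = 102·88 = 8976.
Need d with 13·d ≡ 1 (mod 8976). Apply the extended Euclidean algorithm:
8976 = 690×13 + 6
13 = 2×6 + 1
6 = 6×1 + 0
Back-substitute:
1 = 13 − 2·6
1 = −2·8976 + 1381·13
So 13·1381 ≡ 1 (mod 8976), hence d = 1381.

1381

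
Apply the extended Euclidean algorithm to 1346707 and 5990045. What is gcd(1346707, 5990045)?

Repeated division:
5990045 = 4·1346707 + 603217
1346707 = 2·603217 + 140273
603217 = 4·140273 + 42125
140273 = 3·42125 + 13898
42125 = 3·13898 + 431
13898 = 32·431 + 106
431 = 4·106 + 7
106 = 15·7 + 1
7 = 7·1 + 0
gcd(1346707, 5990045) = 1.
Working backward:
1 = 106 − 15·7
1 = −15·431 + 61·106
1 = 61·13898 − 1967·431
1 = −1967·42125 + 5962·13898
1 = 5962·140273 − 19853·42125
1 = −19853·603217 + 85374·140273
1 = 85374·1346707 − 190601·603217
1 = −190601·5990045 + 847778·1346707
So 1 = (-190601)·5990045 + (847778)·1346707.

1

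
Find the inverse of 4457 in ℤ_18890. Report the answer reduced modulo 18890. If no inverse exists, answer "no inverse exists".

7773

Apply the Euclidean algorithm to 18890 and 4457:
18890 = 4×4457 + 1062
4457 = 4×1062 + 209
1062 = 5×209 + 17
209 = 12×17 + 5
17 = 3×5 + 2
5 = 2×2 + 1
2 = 2×1 + 0
Since gcd(4457, 18890) = 1, back-substitute to write 1 as a combination:
1 = 5 − 2·2
1 = −2·17 + 7·5
1 = 7·209 − 86·17
1 = −86·1062 + 437·209
1 = 437·4457 − 1834·1062
1 = −1834·18890 + 7773·4457
So 4457·7773 ≡ 1 (mod 18890).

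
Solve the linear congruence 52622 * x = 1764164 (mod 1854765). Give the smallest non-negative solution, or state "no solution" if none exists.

1034602

First find gcd(52622, 1854765):
1854765 = 35×52622 + 12995
52622 = 4×12995 + 642
12995 = 20×642 + 155
642 = 4×155 + 22
155 = 7×22 + 1
22 = 22×1 + 0
gcd = 1, so a unique solution mod 1854765 exists.
Back-substitute for the Bézout coefficients:
1 = 155 − 7·22
1 = −7·642 + 29·155
1 = 29·12995 − 587·642
1 = −587·52622 + 2377·12995
1 = 2377·1854765 − 83782·52622
So 52622·(-83782) ≡ 1 (mod 1854765), giving 52622⁻¹ ≡ 1770983.
x ≡ 52622⁻¹·1764164 ≡ 1770983·1764164 ≡ 1034602 (mod 1854765).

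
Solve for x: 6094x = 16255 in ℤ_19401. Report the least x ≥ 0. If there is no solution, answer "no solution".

First find gcd(6094, 19401):
19401 = 3×6094 + 1119
6094 = 5×1119 + 499
1119 = 2×499 + 121
499 = 4×121 + 15
121 = 8×15 + 1
15 = 15×1 + 0
gcd = 1, so a unique solution mod 19401 exists.
Back-substitute for the Bézout coefficients:
1 = 121 − 8·15
1 = −8·499 + 33·121
1 = 33·1119 − 74·499
1 = −74·6094 + 403·1119
1 = 403·19401 − 1283·6094
So 6094·(-1283) ≡ 1 (mod 19401), giving 6094⁻¹ ≡ 18118.
x ≡ 6094⁻¹·16255 ≡ 18118·16255 ≡ 910 (mod 19401).

910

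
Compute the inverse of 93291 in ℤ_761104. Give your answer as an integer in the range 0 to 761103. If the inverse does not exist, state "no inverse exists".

24467

gcd(761104, 93291) by repeated division:
761104 = 8·93291 + 14776
93291 = 6·14776 + 4635
14776 = 3·4635 + 871
4635 = 5·871 + 280
871 = 3·280 + 31
280 = 9·31 + 1
31 = 31·1 + 0
gcd = 1, so the inverse exists. Back-substitute:
1 = 280 − 9·31
1 = −9·871 + 28·280
1 = 28·4635 − 149·871
1 = −149·14776 + 475·4635
1 = 475·93291 − 2999·14776
1 = −2999·761104 + 24467·93291
So 93291·24467 ≡ 1 (mod 761104).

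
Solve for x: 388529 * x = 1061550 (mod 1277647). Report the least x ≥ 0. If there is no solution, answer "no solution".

First find gcd(388529, 1277647):
1277647 = 3×388529 + 112060
388529 = 3×112060 + 52349
112060 = 2×52349 + 7362
52349 = 7×7362 + 815
7362 = 9×815 + 27
815 = 30×27 + 5
27 = 5×5 + 2
5 = 2×2 + 1
2 = 2×1 + 0
gcd = 1, so a unique solution mod 1277647 exists.
Back-substitute for the Bézout coefficients:
1 = 5 − 2·2
1 = −2·27 + 11·5
1 = 11·815 − 332·27
1 = −332·7362 + 2999·815
1 = 2999·52349 − 21325·7362
1 = −21325·112060 + 45649·52349
1 = 45649·388529 − 158272·112060
1 = −158272·1277647 + 520465·388529
So 388529·(520465) ≡ 1 (mod 1277647), giving 388529⁻¹ ≡ 520465.
x ≡ 388529⁻¹·1061550 ≡ 520465·1061550 ≡ 340305 (mod 1277647).

340305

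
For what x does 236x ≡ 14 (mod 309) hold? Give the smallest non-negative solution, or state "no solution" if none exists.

76

First find gcd(236, 309):
309 = 1*236 + 73
236 = 3*73 + 17
73 = 4*17 + 5
17 = 3*5 + 2
5 = 2*2 + 1
2 = 2*1 + 0
gcd = 1, so a unique solution mod 309 exists.
Back-substitute for the Bézout coefficients:
1 = 5 − 2·2
1 = −2·17 + 7·5
1 = 7·73 − 30·17
1 = −30·236 + 97·73
1 = 97·309 − 127·236
So 236·(-127) ≡ 1 (mod 309), giving 236⁻¹ ≡ 182.
x ≡ 236⁻¹·14 ≡ 182·14 ≡ 76 (mod 309).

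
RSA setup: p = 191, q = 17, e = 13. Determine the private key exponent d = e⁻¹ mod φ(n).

1637

φ(n) = (p−1)(q−1) = 190·16 = 3040.
Need d with 13·d ≡ 1 (mod 3040). Apply the extended Euclidean algorithm:
3040 = 233*13 + 11
13 = 1*11 + 2
11 = 5*2 + 1
2 = 2*1 + 0
Back-substitute:
1 = 11 − 5·2
1 = −5·13 + 6·11
1 = 6·3040 − 1403·13
So 13·(-1403) ≡ 1 (mod 3040), hence d ≡ -1403 ≡ 1637 (mod 3040).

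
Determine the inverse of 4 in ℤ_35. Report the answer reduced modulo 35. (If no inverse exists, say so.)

gcd(35, 4) by repeated division:
35 = 8·4 + 3
4 = 1·3 + 1
3 = 3·1 + 0
gcd = 1, so the inverse exists. Back-substitute:
1 = 4 − 3
1 = −35 + 9·4
So 4·9 ≡ 1 (mod 35).

9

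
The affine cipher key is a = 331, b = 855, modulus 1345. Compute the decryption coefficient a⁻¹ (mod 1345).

256

Extended Euclidean algorithm:
1345 = 4*331 + 21
331 = 15*21 + 16
21 = 1*16 + 5
16 = 3*5 + 1
5 = 5*1 + 0
Since gcd(331, 1345) = 1, back-substitute to write 1 as a combination:
1 = 16 − 3·5
1 = −3·21 + 4·16
1 = 4·331 − 63·21
1 = −63·1345 + 256·331
So 331·256 ≡ 1 (mod 1345).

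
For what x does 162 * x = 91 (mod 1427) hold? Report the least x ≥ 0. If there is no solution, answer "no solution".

855

First find gcd(162, 1427):
1427 = 8*162 + 131
162 = 1*131 + 31
131 = 4*31 + 7
31 = 4*7 + 3
7 = 2*3 + 1
3 = 3*1 + 0
gcd = 1, so a unique solution mod 1427 exists.
Back-substitute for the Bézout coefficients:
1 = 7 − 2·3
1 = −2·31 + 9·7
1 = 9·131 − 38·31
1 = −38·162 + 47·131
1 = 47·1427 − 414·162
So 162·(-414) ≡ 1 (mod 1427), giving 162⁻¹ ≡ 1013.
x ≡ 162⁻¹·91 ≡ 1013·91 ≡ 855 (mod 1427).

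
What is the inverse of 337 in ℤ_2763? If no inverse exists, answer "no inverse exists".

1402

Extended Euclidean algorithm:
2763 = 8·337 + 67
337 = 5·67 + 2
67 = 33·2 + 1
2 = 2·1 + 0
Since gcd(337, 2763) = 1, back-substitute to write 1 as a combination:
1 = 67 − 33·2
1 = −33·337 + 166·67
1 = 166·2763 − 1361·337
Hence 337⁻¹ ≡ -1361 ≡ 1402 (mod 2763).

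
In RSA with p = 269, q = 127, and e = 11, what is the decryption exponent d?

18419

φ(n) = (p−1)(q−1) = 268·126 = 33768.
Need d with 11·d ≡ 1 (mod 33768). Apply the extended Euclidean algorithm:
33768 = 3069·11 + 9
11 = 1·9 + 2
9 = 4·2 + 1
2 = 2·1 + 0
Back-substitute:
1 = 9 − 4·2
1 = −4·11 + 5·9
1 = 5·33768 − 15349·11
So 11·(-15349) ≡ 1 (mod 33768), hence d ≡ -15349 ≡ 18419 (mod 33768).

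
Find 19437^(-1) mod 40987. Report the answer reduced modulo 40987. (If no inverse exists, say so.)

Run Euclid on (40987, 19437):
40987 = 2·19437 + 2113
19437 = 9·2113 + 420
2113 = 5·420 + 13
420 = 32·13 + 4
13 = 3·4 + 1
4 = 4·1 + 0
The gcd is 1. Working backward:
1 = 13 − 3·4
1 = −3·420 + 97·13
1 = 97·2113 − 488·420
1 = −488·19437 + 4489·2113
1 = 4489·40987 − 9466·19437
Hence 19437⁻¹ ≡ -9466 ≡ 31521 (mod 40987).

31521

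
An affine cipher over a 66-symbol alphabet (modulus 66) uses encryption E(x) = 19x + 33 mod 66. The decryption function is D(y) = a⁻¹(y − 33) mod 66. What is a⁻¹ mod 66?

gcd(66, 19) by repeated division:
66 = 3*19 + 9
19 = 2*9 + 1
9 = 9*1 + 0
The gcd is 1. Working backward:
1 = 19 − 2·9
1 = −2·66 + 7·19
So 19·7 ≡ 1 (mod 66).

7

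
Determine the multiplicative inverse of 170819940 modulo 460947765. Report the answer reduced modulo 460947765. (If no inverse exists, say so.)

no inverse exists

Compute gcd(170819940, 460947765):
460947765 = 2*170819940 + 119307885
170819940 = 1*119307885 + 51512055
119307885 = 2*51512055 + 16283775
51512055 = 3*16283775 + 2660730
16283775 = 6*2660730 + 319395
2660730 = 8*319395 + 105570
319395 = 3*105570 + 2685
105570 = 39*2685 + 855
2685 = 3*855 + 120
855 = 7*120 + 15
120 = 8*15 + 0
gcd(170819940, 460947765) = 15 ≠ 1, so 170819940 has no multiplicative inverse modulo 460947765.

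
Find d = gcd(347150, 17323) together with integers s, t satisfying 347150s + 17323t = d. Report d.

1

Apply Euclid's algorithm to 347150 and 17323:
347150 = 20*17323 + 690
17323 = 25*690 + 73
690 = 9*73 + 33
73 = 2*33 + 7
33 = 4*7 + 5
7 = 1*5 + 2
5 = 2*2 + 1
2 = 2*1 + 0
gcd(347150, 17323) = 1.
Express as a combination:
1 = 5 − 2·2
1 = −2·7 + 3·5
1 = 3·33 − 14·7
1 = −14·73 + 31·33
1 = 31·690 − 293·73
1 = −293·17323 + 7356·690
1 = 7356·347150 − 147413·17323
So 1 = (7356)·347150 + (-147413)·17323.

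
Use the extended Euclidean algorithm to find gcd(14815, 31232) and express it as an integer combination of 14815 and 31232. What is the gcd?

1

Euclidean algorithm:
31232 = 2×14815 + 1602
14815 = 9×1602 + 397
1602 = 4×397 + 14
397 = 28×14 + 5
14 = 2×5 + 4
5 = 1×4 + 1
4 = 4×1 + 0
gcd(14815, 31232) = 1.
Express as a combination:
1 = 5 − 4
1 = −14 + 3·5
1 = 3·397 − 85·14
1 = −85·1602 + 343·397
1 = 343·14815 − 3172·1602
1 = −3172·31232 + 6687·14815
So 1 = (-3172)·31232 + (6687)·14815.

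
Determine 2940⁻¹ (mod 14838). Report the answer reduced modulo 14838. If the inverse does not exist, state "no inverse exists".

no inverse exists

Euclidean algorithm on 14838, 2940:
14838 = 5×2940 + 138
2940 = 21×138 + 42
138 = 3×42 + 12
42 = 3×12 + 6
12 = 2×6 + 0
gcd(2940, 14838) = 6 ≠ 1, so 2940 has no multiplicative inverse modulo 14838.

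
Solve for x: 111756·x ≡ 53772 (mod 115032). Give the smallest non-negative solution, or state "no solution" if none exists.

First find gcd(111756, 115032):
115032 = 1*111756 + 3276
111756 = 34*3276 + 372
3276 = 8*372 + 300
372 = 1*300 + 72
300 = 4*72 + 12
72 = 6*12 + 0
gcd = 12 and 12 | 53772, so solutions exist. Divide through by 12: 9313x ≡ 4481 (mod 9586).
Now find 9313⁻¹ mod 9586:
9586 = 1·9313 + 273
9313 = 34·273 + 31
273 = 8·31 + 25
31 = 1·25 + 6
25 = 4·6 + 1
6 = 6·1 + 0
Back-substitute:
1 = 25 − 4·6
1 = −4·31 + 5·25
1 = 5·273 − 44·31
1 = −44·9313 + 1501·273
1 = 1501·9586 − 1545·9313
So 9313·(-1545) ≡ 1 (mod 9586), i.e. 9313⁻¹ ≡ 8041.
Then x ≡ 8041·4481 ≡ 7533 (mod 9586); the smallest non-negative solution is x = 7533.

7533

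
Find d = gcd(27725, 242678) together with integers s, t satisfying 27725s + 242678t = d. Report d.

Euclidean algorithm:
242678 = 8·27725 + 20878
27725 = 1·20878 + 6847
20878 = 3·6847 + 337
6847 = 20·337 + 107
337 = 3·107 + 16
107 = 6·16 + 11
16 = 1·11 + 5
11 = 2·5 + 1
5 = 5·1 + 0
gcd(27725, 242678) = 1.
Express as a combination:
1 = 11 − 2·5
1 = −2·16 + 3·11
1 = 3·107 − 20·16
1 = −20·337 + 63·107
1 = 63·6847 − 1280·337
1 = −1280·20878 + 3903·6847
1 = 3903·27725 − 5183·20878
1 = −5183·242678 + 45367·27725
So 1 = (-5183)·242678 + (45367)·27725.

1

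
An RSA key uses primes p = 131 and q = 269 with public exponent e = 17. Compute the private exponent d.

24593

φ(n) = (p−1)(q−1) = 130·268 = 34840.
Need d with 17·d ≡ 1 (mod 34840). Apply the extended Euclidean algorithm:
34840 = 2049·17 + 7
17 = 2·7 + 3
7 = 2·3 + 1
3 = 3·1 + 0
Back-substitute:
1 = 7 − 2·3
1 = −2·17 + 5·7
1 = 5·34840 − 10247·17
So 17·(-10247) ≡ 1 (mod 34840), hence d ≡ -10247 ≡ 24593 (mod 34840).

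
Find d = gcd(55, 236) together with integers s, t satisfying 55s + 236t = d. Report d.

1

Repeated division:
236 = 4×55 + 16
55 = 3×16 + 7
16 = 2×7 + 2
7 = 3×2 + 1
2 = 2×1 + 0
gcd(55, 236) = 1.
Working backward:
1 = 7 − 3·2
1 = −3·16 + 7·7
1 = 7·55 − 24·16
1 = −24·236 + 103·55
So 1 = (-24)·236 + (103)·55.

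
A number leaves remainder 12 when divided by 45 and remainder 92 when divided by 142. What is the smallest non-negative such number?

5772

Write x = 12 + 45·k. Then 45·k ≡ 92 − 12 ≡ 80 (mod 142).
Need 45⁻¹ mod 142. Extended Euclid on (142, 45):
142 = 3×45 + 7
45 = 6×7 + 3
7 = 2×3 + 1
3 = 3×1 + 0
Back-substitute:
1 = 7 − 2·3
1 = −2·45 + 13·7
1 = 13·142 − 41·45
45⁻¹ ≡ 101 (mod 142), so k ≡ 101·80 ≡ 128 (mod 142).
x = 12 + 45·128 = 5772.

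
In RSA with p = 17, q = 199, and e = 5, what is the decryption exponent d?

φ(n) = (p−1)(q−1) = 16·198 = 3168.
Need d with 5·d ≡ 1 (mod 3168). Apply the extended Euclidean algorithm:
3168 = 633*5 + 3
5 = 1*3 + 2
3 = 1*2 + 1
2 = 2*1 + 0
Back-substitute:
1 = 3 − 2
1 = −5 + 2·3
1 = 2·3168 − 1267·5
So 5·(-1267) ≡ 1 (mod 3168), hence d ≡ -1267 ≡ 1901 (mod 3168).

1901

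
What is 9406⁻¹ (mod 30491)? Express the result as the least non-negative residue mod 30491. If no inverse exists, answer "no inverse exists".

Extended Euclidean algorithm:
30491 = 3*9406 + 2273
9406 = 4*2273 + 314
2273 = 7*314 + 75
314 = 4*75 + 14
75 = 5*14 + 5
14 = 2*5 + 4
5 = 1*4 + 1
4 = 4*1 + 0
Since gcd(9406, 30491) = 1, back-substitute to write 1 as a combination:
1 = 5 − 4
1 = −14 + 3·5
1 = 3·75 − 16·14
1 = −16·314 + 67·75
1 = 67·2273 − 485·314
1 = −485·9406 + 2007·2273
1 = 2007·30491 − 6506·9406
So 9406·(-6506) ≡ 1 (mod 30491), and -6506 ≡ 23985 (mod 30491).

23985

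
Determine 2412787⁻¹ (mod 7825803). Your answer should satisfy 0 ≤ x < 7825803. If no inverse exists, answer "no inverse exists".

Extended Euclidean algorithm:
7825803 = 3×2412787 + 587442
2412787 = 4×587442 + 63019
587442 = 9×63019 + 20271
63019 = 3×20271 + 2206
20271 = 9×2206 + 417
2206 = 5×417 + 121
417 = 3×121 + 54
121 = 2×54 + 13
54 = 4×13 + 2
13 = 6×2 + 1
2 = 2×1 + 0
Since gcd(2412787, 7825803) = 1, back-substitute to write 1 as a combination:
1 = 13 − 6·2
1 = −6·54 + 25·13
1 = 25·121 − 56·54
1 = −56·417 + 193·121
1 = 193·2206 − 1021·417
1 = −1021·20271 + 9382·2206
1 = 9382·63019 − 29167·20271
1 = −29167·587442 + 271885·63019
1 = 271885·2412787 − 1116707·587442
1 = −1116707·7825803 + 3622006·2412787
So 2412787·3622006 ≡ 1 (mod 7825803).

3622006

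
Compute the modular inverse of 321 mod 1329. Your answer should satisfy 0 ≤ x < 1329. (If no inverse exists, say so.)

no inverse exists

Euclidean algorithm on 1329, 321:
1329 = 4·321 + 45
321 = 7·45 + 6
45 = 7·6 + 3
6 = 2·3 + 0
Since gcd = 3 > 1, 321 is not a unit mod 1329.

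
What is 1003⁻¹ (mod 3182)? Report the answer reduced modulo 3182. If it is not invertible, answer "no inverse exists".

1545

Extended Euclidean algorithm:
3182 = 3×1003 + 173
1003 = 5×173 + 138
173 = 1×138 + 35
138 = 3×35 + 33
35 = 1×33 + 2
33 = 16×2 + 1
2 = 2×1 + 0
Since gcd(1003, 3182) = 1, back-substitute to write 1 as a combination:
1 = 33 − 16·2
1 = −16·35 + 17·33
1 = 17·138 − 67·35
1 = −67·173 + 84·138
1 = 84·1003 − 487·173
1 = −487·3182 + 1545·1003
So 1003·1545 ≡ 1 (mod 3182).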